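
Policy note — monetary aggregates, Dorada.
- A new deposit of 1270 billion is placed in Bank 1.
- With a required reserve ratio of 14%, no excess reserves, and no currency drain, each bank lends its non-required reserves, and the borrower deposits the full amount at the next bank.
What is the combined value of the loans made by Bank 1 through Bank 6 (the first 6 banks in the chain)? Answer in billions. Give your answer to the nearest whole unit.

4645 billion

Bank i lends (1 − rr)^i of the original deposit: Bank 1 lends 1270·0.8600 = 1092.2000, Bank 2 lends 1270·0.8600² = 939.2920, and so on.
Summing a geometric series: total = 1270·[0.8600·(1 − 0.8600^6) / (1 − 0.8600)] ≈ 4645.2262 billion.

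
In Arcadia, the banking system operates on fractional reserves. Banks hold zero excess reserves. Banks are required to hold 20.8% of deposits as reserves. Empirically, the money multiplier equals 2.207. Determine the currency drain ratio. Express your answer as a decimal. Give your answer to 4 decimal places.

Using m = 2.207. From m = (1 + c)/(c + rr + e), rearranging gives 1 + c = m·(c + rr + e), so c·(1 − m) = m·(rr + e) − 1.
Hence c = [m·(rr + e) − 1]/(1 − m) = [2.207 × (0.208 + 0) − 1] / (1 − 2.207) ≈ 0.448172.

0.4482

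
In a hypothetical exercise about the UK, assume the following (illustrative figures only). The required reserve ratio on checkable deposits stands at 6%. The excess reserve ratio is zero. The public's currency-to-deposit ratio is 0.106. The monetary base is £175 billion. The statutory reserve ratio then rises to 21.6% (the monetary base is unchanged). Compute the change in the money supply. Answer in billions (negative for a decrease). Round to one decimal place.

-564.9 billion

Initially m₁ = (1 + 0.106) / (0.06 + 0.106) ≈ 6.66265, so M₁ = 6.66265 × 175 ≈ 1165.9638 billion.
After the change m₂ = (1 + 0.106) / (0.216 + 0.106) ≈ 3.43478, so M₂ = 3.43478 × 175 = 601.0865 billion.
ΔM = M₂ − M₁ = 601.0865 − 1165.9638 = -564.8773 billion.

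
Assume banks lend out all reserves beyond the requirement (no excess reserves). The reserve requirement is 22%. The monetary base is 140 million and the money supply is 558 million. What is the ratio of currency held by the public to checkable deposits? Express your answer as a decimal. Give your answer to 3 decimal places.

0.041

Using m = M/MB = 558/140 ≈ 3.985714. From m = (1 + c)/(c + rr + e), rearranging gives 1 + c = m·(c + rr + e), so c·(1 − m) = m·(rr + e) − 1.
Hence c = [m·(rr + e) − 1]/(1 − m) = [3.985714 × (0.22 + 0) − 1] / (1 − 3.985714) ≈ 0.041244.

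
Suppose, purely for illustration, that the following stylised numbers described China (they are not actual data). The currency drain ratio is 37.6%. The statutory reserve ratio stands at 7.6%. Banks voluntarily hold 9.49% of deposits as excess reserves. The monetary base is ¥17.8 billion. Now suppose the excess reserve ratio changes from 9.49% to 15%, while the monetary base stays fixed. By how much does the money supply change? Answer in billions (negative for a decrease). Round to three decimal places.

-4.099 billion

Initially m₁ = (1 + 0.376) / (0.076 + 0.0949 + 0.376) ≈ 2.515999, so M₁ = 2.515999 × 17.8 ≈ 44.7848 billion.
After the change m₂ = (1 + 0.376) / (0.076 + 0.15 + 0.376) ≈ 2.285714, so M₂ = 2.285714 × 17.8 ≈ 40.6857 billion.
ΔM = M₂ − M₁ = 40.6857 − 44.7848 = -4.0991 billion.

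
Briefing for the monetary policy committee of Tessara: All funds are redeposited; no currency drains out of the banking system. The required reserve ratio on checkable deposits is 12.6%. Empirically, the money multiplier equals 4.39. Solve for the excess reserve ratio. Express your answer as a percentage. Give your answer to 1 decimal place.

10.2%

Using m = 4.39. Since m = (1 + c)/(c + rr + e), the denominator satisfies c + rr + e = (1 + c)/m = (1 + 0) / 4.39 ≈ 0.227790.
With c = 0 and rr = 0.126, the excess reserve ratio is 0.227790 − 0 − 0.126 = 0.10179.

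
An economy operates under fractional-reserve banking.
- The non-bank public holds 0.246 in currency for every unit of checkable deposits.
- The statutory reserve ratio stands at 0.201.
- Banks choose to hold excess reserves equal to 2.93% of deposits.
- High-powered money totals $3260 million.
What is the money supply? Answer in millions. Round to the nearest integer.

The money multiplier is m = (1 + c) / (rr + e + c) = (1 + 0.246) / (0.201 + 0.0293 + 0.246) ≈ 2.61600.
So M = m × MB = 2.61600 × 3260 = 8528.16 million.

$8528 million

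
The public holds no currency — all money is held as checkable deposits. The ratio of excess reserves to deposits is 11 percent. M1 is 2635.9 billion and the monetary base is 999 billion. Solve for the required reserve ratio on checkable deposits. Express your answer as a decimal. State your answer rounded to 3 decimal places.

0.269

Using m = M/MB = 2635.9/999 ≈ 2.638539. Since m = (1 + c)/(c + rr + e), the denominator satisfies c + rr + e = (1 + c)/m = (1 + 0) / 2.638539 ≈ 0.378998.
With c = 0 and e = 0.11, the required reserve ratio on checkable deposits is 0.378998 − 0 − 0.11 = 0.268998.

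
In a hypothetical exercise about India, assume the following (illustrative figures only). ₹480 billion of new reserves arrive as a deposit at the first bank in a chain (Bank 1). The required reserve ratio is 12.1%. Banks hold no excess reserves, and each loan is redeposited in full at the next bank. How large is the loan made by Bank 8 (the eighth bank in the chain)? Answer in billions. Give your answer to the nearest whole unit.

₹171 billion

Each bank lends a fraction (1 − rr) = 0.8790 of the deposit it receives, so Bank 8 receives 480·0.8790^7 and lends 480·0.8790^8 ≈ 171.0615 billion.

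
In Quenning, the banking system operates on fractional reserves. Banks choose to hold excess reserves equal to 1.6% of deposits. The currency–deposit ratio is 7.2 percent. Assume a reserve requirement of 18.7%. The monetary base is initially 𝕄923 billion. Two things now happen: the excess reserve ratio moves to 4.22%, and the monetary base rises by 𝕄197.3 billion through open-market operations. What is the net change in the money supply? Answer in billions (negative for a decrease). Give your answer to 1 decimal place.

Before: m₁ = (1 + 0.072) / (0.187 + 0.016 + 0.072) ≈ 3.898182, MB₁ = 923, so M₁ = 3.898182 × 923 ≈ 3598.022 billion.
After: m₂ = (1 + 0.072) / (0.187 + 0.0422 + 0.072) ≈ 3.559097, MB₂ = 923 + 197.3 = 1120.3, so M₂ = 3.559097 × 1120.3 ≈ 3987.2564 billion.
ΔM = M₂ − M₁ = 3987.2564 − 3598.022 = 389.2344 billion.

𝕄389.2 billion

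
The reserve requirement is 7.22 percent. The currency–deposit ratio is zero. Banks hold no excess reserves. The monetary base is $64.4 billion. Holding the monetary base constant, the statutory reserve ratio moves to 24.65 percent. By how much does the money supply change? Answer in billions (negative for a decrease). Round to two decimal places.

-630.71 billion

Initially m₁ = 1 / (0.0722) ≈ 13.85042, so M₁ = 13.85042 × 64.4 ≈ 891.967 billion.
After the change m₂ = 1 / (0.2465) ≈ 4.05680, so M₂ = 4.05680 × 64.4 ≈ 261.2579 billion.
ΔM = M₂ − M₁ = 261.2579 − 891.967 = -630.7091 billion.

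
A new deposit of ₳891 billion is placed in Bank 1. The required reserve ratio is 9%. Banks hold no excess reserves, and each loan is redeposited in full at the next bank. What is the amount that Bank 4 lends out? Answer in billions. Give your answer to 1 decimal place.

₳611.0 billion

Each bank lends a fraction (1 − rr) = 0.9100 of the deposit it receives, so Bank 4 receives 891·0.9100^3 and lends 891·0.9100^4 ≈ 611.0029 billion.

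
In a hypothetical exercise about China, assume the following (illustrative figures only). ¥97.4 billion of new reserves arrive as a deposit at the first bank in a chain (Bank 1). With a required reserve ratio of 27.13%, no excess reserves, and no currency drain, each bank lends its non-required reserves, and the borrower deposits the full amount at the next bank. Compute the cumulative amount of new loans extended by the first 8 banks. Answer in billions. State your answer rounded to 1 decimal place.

¥240.8 billion

Bank i lends (1 − rr)^i of the original deposit: Bank 1 lends 97.4·0.7287 ≈ 70.9754, Bank 2 lends 97.4·0.7287² ≈ 51.7198, and so on.
Summing a geometric series: total = 97.4·[0.7287·(1 − 0.7287^8) / (1 − 0.7287)] ≈ 240.8129 billion.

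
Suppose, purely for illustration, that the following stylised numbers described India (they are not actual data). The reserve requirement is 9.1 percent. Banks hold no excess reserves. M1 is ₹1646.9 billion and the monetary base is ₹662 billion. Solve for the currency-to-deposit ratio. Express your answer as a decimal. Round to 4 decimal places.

Using m = M/MB = 1646.9/662 ≈ 2.487764. From m = (1 + c)/(c + rr + e), rearranging gives 1 + c = m·(c + rr + e), so c·(1 − m) = m·(rr + e) − 1.
Hence c = [m·(rr + e) − 1]/(1 − m) = [2.487764 × (0.091 + 0) − 1] / (1 − 2.487764) = 0.519984.

0.5200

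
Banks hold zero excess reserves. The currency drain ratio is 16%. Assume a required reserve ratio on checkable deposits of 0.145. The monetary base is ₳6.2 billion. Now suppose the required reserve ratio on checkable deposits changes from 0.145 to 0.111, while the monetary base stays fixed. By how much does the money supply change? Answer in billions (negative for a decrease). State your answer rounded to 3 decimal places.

Initially m₁ = (1 + 0.16) / (0.145 + 0.16) ≈ 3.80328, so M₁ = 3.80328 × 6.2 ≈ 23.5803 billion.
After the change m₂ = (1 + 0.16) / (0.111 + 0.16) ≈ 4.28044, so M₂ = 4.28044 × 6.2 ≈ 26.5387 billion.
ΔM = M₂ − M₁ = 26.5387 − 23.5803 = 2.9584 billion.

₳2.958 billion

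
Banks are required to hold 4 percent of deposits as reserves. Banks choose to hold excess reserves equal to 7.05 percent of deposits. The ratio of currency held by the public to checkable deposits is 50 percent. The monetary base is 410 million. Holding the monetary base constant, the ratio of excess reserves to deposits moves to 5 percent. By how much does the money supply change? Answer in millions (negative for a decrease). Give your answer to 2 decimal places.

Initially m₁ = (1 + 0.5) / (0.04 + 0.0705 + 0.5) ≈ 2.457002, so M₁ = 2.457002 × 410 ≈ 1007.3708 million.
After the change m₂ = (1 + 0.5) / (0.04 + 0.05 + 0.5) ≈ 2.542373, so M₂ = 2.542373 × 410 ≈ 1042.3729 million.
ΔM = M₂ − M₁ = 1042.3729 − 1007.3708 = 35.0021 million.

35.00 million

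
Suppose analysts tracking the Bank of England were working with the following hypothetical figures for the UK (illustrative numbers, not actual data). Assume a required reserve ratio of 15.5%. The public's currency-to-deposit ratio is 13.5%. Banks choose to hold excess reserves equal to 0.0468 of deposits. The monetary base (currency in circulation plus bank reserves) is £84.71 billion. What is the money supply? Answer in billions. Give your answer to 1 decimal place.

£285.5 billion

The money multiplier is m = (1 + c) / (rr + e + c) = (1 + 0.135) / (0.155 + 0.0468 + 0.135) ≈ 3.37.
So M = m × MB = 3.37 × 84.71 = 285.4727 billion.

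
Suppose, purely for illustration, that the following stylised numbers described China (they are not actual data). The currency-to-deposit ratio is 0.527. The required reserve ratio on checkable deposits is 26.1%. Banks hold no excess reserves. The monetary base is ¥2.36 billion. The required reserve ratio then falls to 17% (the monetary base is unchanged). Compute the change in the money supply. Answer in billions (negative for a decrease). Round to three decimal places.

¥0.597 billion

Initially m₁ = (1 + 0.527) / (0.261 + 0.527) ≈ 1.93782, so M₁ = 1.93782 × 2.36 ≈ 4.5733 billion.
After the change m₂ = (1 + 0.527) / (0.17 + 0.527) ≈ 2.19082, so M₂ = 2.19082 × 2.36 ≈ 5.1703 billion.
ΔM = M₂ − M₁ = 5.1703 − 4.5733 = 0.597 billion.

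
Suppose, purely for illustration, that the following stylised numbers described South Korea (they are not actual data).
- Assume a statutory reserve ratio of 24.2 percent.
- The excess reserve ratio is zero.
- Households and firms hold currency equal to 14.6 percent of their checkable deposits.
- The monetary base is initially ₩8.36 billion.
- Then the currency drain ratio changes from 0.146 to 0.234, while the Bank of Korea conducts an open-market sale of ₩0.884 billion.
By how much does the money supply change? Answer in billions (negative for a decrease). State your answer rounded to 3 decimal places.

-5.311 billion

Before: m₁ = (1 + 0.146) / (0.242 + 0.146) ≈ 2.95361, MB₁ = 8.36, so M₁ = 2.95361 × 8.36 ≈ 24.6922 billion.
After: m₂ = (1 + 0.234) / (0.242 + 0.234) ≈ 2.59244, MB₂ = 8.36 − 0.884 = 7.476, so M₂ = 2.59244 × 7.476 ≈ 19.3811 billion.
ΔM = M₂ − M₁ = 19.3811 − 24.6922 = -5.3111 billion.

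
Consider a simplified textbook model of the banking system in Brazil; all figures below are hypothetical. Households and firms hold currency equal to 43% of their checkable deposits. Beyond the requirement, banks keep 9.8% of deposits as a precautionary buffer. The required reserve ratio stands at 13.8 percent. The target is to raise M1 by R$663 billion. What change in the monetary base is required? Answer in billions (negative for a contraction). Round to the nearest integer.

R$309 billion

The money multiplier is m = (1 + c) / (rr + e + c) = (1 + 0.43) / (0.138 + 0.098 + 0.43) ≈ 2.1471.
ΔMB = ΔM / m = (+663) / 2.1471 ≈ 308.7886 billion.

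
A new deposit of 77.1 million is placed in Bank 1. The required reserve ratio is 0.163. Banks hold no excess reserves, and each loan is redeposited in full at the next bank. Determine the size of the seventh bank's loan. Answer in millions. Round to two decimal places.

Each bank lends a fraction (1 − rr) = 0.8370 of the deposit it receives, so Bank 7 receives 77.1·0.8370^6 and lends 77.1·0.8370^7 ≈ 22.1887 million.

22.19 million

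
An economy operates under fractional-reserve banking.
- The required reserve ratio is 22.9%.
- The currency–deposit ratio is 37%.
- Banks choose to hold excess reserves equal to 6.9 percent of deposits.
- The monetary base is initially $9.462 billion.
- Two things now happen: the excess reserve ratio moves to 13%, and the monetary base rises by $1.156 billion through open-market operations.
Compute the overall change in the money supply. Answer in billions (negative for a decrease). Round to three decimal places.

$0.549 billion

Before: m₁ = (1 + 0.37) / (0.229 + 0.069 + 0.37) ≈ 2.050898, MB₁ = 9.462, so M₁ = 2.050898 × 9.462 ≈ 19.4056 billion.
After: m₂ = (1 + 0.37) / (0.229 + 0.13 + 0.37) ≈ 1.879287, MB₂ = 9.462 + 1.156 = 10.618, so M₂ = 1.879287 × 10.618 ≈ 19.9543 billion.
ΔM = M₂ − M₁ = 19.9543 − 19.4056 = 0.5487 billion.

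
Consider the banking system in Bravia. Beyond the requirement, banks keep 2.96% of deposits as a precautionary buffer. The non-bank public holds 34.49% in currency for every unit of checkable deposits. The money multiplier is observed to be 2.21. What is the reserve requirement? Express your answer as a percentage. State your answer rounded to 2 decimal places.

23.41%

Using m = 2.21. Since m = (1 + c)/(c + rr + e), the denominator satisfies c + rr + e = (1 + c)/m = (1 + 0.3449) / 2.21 ≈ 0.608552.
With c = 0.3449 and e = 0.0296, the reserve requirement is 0.608552 − 0.3449 − 0.0296 = 0.234052.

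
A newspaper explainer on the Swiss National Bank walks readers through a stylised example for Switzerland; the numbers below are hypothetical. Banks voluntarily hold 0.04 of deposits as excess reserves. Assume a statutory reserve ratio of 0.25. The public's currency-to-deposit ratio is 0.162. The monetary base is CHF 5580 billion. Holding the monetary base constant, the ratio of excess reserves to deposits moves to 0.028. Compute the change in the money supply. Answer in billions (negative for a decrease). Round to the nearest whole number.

CHF 391 billion

Initially m₁ = (1 + 0.162) / (0.25 + 0.04 + 0.162) ≈ 2.57080, so M₁ = 2.57080 × 5580 = 14345.064 billion.
After the change m₂ = (1 + 0.162) / (0.25 + 0.028 + 0.162) ≈ 2.64091, so M₂ = 2.64091 × 5580 = 14736.2778 billion.
ΔM = M₂ − M₁ = 14736.2778 − 14345.064 = 391.2138 billion.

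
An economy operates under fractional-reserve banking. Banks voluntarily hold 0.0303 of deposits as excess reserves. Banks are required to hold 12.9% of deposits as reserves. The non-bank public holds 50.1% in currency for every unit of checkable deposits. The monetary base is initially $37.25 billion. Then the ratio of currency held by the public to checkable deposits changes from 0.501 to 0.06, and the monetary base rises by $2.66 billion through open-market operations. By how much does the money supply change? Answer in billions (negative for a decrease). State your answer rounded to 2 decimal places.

Before: m₁ = (1 + 0.501) / (0.129 + 0.0303 + 0.501) ≈ 2.27321, MB₁ = 37.25, so M₁ = 2.27321 × 37.25 ≈ 84.6771 billion.
After: m₂ = (1 + 0.06) / (0.129 + 0.0303 + 0.06) ≈ 4.83356, MB₂ = 37.25 + 2.66 = 39.91, so M₂ = 4.83356 × 39.91 ≈ 192.9074 billion.
ΔM = M₂ − M₁ = 192.9074 − 84.6771 = 108.2303 billion.

$108.23 billion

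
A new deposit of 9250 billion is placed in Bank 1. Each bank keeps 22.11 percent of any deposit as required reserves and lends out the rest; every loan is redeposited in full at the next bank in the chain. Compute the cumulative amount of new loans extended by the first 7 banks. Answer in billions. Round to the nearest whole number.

26919 billion

Bank i lends (1 − rr)^i of the original deposit: Bank 1 lends 9250·0.7789 = 7204.8250, Bank 2 lends 9250·0.7789² ≈ 5611.8382, and so on.
Summing a geometric series: total = 9250·[0.7789·(1 − 0.7789^7) / (1 − 0.7789)] ≈ 26918.5762 billion.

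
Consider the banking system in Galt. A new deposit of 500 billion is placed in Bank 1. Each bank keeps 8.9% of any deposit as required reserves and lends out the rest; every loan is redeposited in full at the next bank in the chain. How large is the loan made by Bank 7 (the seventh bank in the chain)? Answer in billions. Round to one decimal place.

260.4 billion

Each bank lends a fraction (1 − rr) = 0.9110 of the deposit it receives, so Bank 7 receives 500·0.9110^6 and lends 500·0.9110^7 ≈ 260.3746 billion.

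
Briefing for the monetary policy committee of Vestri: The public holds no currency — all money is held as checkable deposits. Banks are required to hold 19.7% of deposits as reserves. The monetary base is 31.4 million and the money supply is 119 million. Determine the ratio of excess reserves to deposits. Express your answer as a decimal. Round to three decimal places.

Using m = M/MB = 119/31.4 ≈ 3.789809. Since m = (1 + c)/(c + rr + e), the denominator satisfies c + rr + e = (1 + c)/m = (1 + 0) / 3.789809 ≈ 0.263866.
With c = 0 and rr = 0.197, the ratio of excess reserves to deposits is 0.263866 − 0 − 0.197 = 0.066866.

0.067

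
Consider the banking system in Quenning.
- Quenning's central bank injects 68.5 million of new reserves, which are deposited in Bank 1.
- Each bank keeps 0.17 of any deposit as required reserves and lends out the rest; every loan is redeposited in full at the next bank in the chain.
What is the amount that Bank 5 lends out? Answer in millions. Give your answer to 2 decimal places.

Each bank lends a fraction (1 − rr) = 0.8300 of the deposit it receives, so Bank 5 receives 68.5·0.8300^4 and lends 68.5·0.8300^5 ≈ 26.9824 million.

26.98 million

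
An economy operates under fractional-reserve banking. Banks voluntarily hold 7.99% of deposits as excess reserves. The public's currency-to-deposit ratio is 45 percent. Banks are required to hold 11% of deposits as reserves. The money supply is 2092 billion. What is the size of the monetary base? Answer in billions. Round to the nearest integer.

The money multiplier is m = (1 + c) / (rr + e + c) = (1 + 0.45) / (0.11 + 0.0799 + 0.45) ≈ 2.26598.
MB = M / m = 2092 / 2.26598 ≈ 923.2209 billion.

923 billion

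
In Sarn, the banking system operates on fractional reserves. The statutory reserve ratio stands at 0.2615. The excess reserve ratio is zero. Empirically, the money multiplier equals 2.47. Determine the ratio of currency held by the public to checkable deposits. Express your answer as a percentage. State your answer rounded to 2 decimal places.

Using m = 2.47. From m = (1 + c)/(c + rr + e), rearranging gives 1 + c = m·(c + rr + e), so c·(1 − m) = m·(rr + e) − 1.
Hence c = [m·(rr + e) − 1]/(1 − m) = [2.47 × (0.2615 + 0) − 1] / (1 − 2.47) ≈ 0.240881.

24.09%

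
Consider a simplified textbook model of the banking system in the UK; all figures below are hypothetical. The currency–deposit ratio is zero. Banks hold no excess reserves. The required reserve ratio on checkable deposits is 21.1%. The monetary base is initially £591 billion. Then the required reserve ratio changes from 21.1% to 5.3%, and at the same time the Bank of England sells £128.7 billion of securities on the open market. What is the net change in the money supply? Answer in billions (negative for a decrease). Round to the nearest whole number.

£5922 billion

Before: m₁ = 1 / (0.211) ≈ 4.7393, MB₁ = 591, so M₁ = 4.7393 × 591 = 2800.9263 billion.
After: m₂ = 1 / (0.053) ≈ 18.8679, MB₂ = 591 − 128.7 = 462.3, so M₂ = 18.8679 × 462.3 ≈ 8722.6302 billion.
ΔM = M₂ − M₁ = 8722.6302 − 2800.9263 = 5921.7039 billion.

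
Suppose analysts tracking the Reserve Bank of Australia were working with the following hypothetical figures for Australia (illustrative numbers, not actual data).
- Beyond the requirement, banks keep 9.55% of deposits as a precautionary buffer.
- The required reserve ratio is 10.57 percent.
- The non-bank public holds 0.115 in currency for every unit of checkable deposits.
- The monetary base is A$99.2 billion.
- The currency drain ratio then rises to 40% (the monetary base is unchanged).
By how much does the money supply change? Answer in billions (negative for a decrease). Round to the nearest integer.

-119 billion

Initially m₁ = (1 + 0.115) / (0.1057 + 0.0955 + 0.115) ≈ 3.5262, so M₁ = 3.5262 × 99.2 ≈ 349.799 billion.
After the change m₂ = (1 + 0.4) / (0.1057 + 0.0955 + 0.4) ≈ 2.3287, so M₂ = 2.3287 × 99.2 ≈ 231.007 billion.
ΔM = M₂ − M₁ = 231.007 − 349.799 = -118.792 billion.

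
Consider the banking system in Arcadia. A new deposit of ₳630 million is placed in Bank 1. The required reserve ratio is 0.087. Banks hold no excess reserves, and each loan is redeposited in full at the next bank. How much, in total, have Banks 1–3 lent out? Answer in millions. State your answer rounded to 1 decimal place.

Bank i lends (1 − rr)^i of the original deposit: Bank 1 lends 630·0.9130 = 575.1900, Bank 2 lends 630·0.9130² ≈ 525.1485, and so on.
Summing a geometric series: total = 630·[0.9130·(1 − 0.9130^3) / (1 − 0.9130)] ≈ 1579.7990 million.

₳1579.8 million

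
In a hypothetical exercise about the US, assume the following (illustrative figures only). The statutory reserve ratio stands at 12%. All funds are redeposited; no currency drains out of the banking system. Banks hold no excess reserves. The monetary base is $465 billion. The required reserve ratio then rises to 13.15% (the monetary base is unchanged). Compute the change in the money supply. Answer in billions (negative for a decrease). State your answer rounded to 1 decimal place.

-338.9 billion

Initially m₁ = 1 / (0.12) ≈ 8.33333, so M₁ = 8.33333 × 465 ≈ 3874.9985 billion.
After the change m₂ = 1 / (0.1315) ≈ 7.60456, so M₂ = 7.60456 × 465 = 3536.1204 billion.
ΔM = M₂ − M₁ = 3536.1204 − 3874.9985 = -338.8781 billion.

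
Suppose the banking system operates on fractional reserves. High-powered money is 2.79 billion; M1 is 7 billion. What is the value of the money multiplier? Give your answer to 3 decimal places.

2.509

The money multiplier is m = M / MB = 7 / 2.79 ≈ 2.50896.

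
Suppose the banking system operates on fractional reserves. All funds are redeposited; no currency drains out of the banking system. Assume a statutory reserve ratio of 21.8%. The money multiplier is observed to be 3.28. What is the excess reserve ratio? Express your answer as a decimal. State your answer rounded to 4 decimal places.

Using m = 3.28. Since m = (1 + c)/(c + rr + e), the denominator satisfies c + rr + e = (1 + c)/m = (1 + 0) / 3.28 ≈ 0.304878.
With c = 0 and rr = 0.218, the excess reserve ratio is 0.304878 − 0 − 0.218 = 0.086878.

0.0869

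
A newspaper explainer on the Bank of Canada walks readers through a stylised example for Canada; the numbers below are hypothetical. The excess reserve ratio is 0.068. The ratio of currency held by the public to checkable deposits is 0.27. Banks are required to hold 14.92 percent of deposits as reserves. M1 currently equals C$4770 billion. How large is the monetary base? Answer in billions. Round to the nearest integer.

The money multiplier is m = (1 + c) / (rr + e + c) = (1 + 0.27) / (0.1492 + 0.068 + 0.27) ≈ 2.60673.
MB = M / m = 4770 / 2.60673 ≈ 1829.8788 billion.

C$1830 billion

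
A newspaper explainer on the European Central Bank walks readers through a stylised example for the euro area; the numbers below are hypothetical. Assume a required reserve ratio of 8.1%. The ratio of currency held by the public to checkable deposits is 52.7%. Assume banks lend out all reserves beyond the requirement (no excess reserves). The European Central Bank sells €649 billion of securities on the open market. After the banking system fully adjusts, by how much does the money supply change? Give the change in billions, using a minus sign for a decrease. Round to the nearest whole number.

-1630 billion

The money multiplier is m = (1 + c) / (rr + c) = (1 + 0.527) / (0.081 + 0.527) ≈ 2.5115.
The sale removes 649 billion of base, so ΔM = m × ΔMB = 2.5115 × (−649) = -1629.9635 billion.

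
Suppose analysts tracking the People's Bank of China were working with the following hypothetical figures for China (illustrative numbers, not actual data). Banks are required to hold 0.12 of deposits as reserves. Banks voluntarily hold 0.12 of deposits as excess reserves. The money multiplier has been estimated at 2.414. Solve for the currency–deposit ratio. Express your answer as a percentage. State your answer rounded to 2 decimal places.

29.75%

Using m = 2.414. From m = (1 + c)/(c + rr + e), rearranging gives 1 + c = m·(c + rr + e), so c·(1 − m) = m·(rr + e) − 1.
Hence c = [m·(rr + e) − 1]/(1 − m) = [2.414 × (0.12 + 0.12) − 1] / (1 − 2.414) ≈ 0.297482.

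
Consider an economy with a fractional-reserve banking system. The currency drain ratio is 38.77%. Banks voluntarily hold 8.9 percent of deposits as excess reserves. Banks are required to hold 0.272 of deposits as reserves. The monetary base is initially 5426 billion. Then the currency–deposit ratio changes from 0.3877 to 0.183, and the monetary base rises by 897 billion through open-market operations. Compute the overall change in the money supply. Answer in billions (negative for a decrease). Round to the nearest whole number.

Before: m₁ = (1 + 0.3877) / (0.272 + 0.089 + 0.3877) ≈ 1.85348, MB₁ = 5426, so M₁ = 1.85348 × 5426 ≈ 10056.9825 billion.
After: m₂ = (1 + 0.183) / (0.272 + 0.089 + 0.183) ≈ 2.17463, MB₂ = 5426 + 897 = 6323, so M₂ = 2.17463 × 6323 ≈ 13750.1855 billion.
ΔM = M₂ − M₁ = 13750.1855 − 10056.9825 = 3693.203 billion.

3693 billion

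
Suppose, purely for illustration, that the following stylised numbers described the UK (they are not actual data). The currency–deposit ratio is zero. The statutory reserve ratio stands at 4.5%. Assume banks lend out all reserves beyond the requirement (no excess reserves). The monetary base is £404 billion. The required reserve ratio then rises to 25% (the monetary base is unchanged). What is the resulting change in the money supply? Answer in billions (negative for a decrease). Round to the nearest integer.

Initially m₁ = 1 / (0.045) ≈ 22.2222, so M₁ = 22.2222 × 404 = 8977.7688 billion.
After the change m₂ = 1 / (0.25) = 4, so M₂ = 4 × 404 = 1616 billion.
ΔM = M₂ − M₁ = 1616 − 8977.7688 = -7361.7688 billion.

-7362 billion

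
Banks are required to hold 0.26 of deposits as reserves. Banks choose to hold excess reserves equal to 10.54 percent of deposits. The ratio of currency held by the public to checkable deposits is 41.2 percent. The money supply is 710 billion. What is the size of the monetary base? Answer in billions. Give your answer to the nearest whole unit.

The money multiplier is m = (1 + c) / (rr + e + c) = (1 + 0.412) / (0.26 + 0.1054 + 0.412) ≈ 1.8163.
MB = M / m = 710 / 1.8163 ≈ 390.9046 billion.

391 billion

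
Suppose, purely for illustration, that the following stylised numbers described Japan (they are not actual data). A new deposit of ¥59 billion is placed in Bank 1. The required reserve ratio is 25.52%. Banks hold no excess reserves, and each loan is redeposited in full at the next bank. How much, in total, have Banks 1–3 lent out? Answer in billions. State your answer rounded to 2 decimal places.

¥101.05 billion

Bank i lends (1 − rr)^i of the original deposit: Bank 1 lends 59·0.7448 = 43.9432, Bank 2 lends 59·0.7448² ≈ 32.7289, and so on.
Summing a geometric series: total = 59·[0.7448·(1 − 0.7448^3) / (1 − 0.7448)] ≈ 101.0486 billion.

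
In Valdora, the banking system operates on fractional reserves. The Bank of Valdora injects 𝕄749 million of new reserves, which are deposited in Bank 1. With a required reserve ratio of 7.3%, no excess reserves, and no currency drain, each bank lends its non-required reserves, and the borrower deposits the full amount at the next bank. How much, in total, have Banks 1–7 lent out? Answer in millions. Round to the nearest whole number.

𝕄3916 million

Bank i lends (1 − rr)^i of the original deposit: Bank 1 lends 749·0.9270 = 694.3230, Bank 2 lends 749·0.9270² ≈ 643.6374, and so on.
Summing a geometric series: total = 749·[0.9270·(1 − 0.9270^7) / (1 − 0.9270)] ≈ 3916.3160 million.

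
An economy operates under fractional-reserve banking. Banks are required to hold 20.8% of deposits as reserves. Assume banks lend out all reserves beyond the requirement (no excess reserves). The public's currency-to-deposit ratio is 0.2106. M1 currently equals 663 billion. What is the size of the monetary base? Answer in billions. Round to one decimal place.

The money multiplier is m = (1 + c) / (rr + c) = (1 + 0.2106) / (0.208 + 0.2106) ≈ 2.89202.
MB = M / m = 663 / 2.89202 ≈ 229.2515 billion.

229.3 billion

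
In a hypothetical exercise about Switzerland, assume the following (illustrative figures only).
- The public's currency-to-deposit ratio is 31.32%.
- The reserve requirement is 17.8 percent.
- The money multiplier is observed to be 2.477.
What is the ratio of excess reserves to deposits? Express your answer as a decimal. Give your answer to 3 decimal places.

Using m = 2.477. Since m = (1 + c)/(c + rr + e), the denominator satisfies c + rr + e = (1 + c)/m = (1 + 0.3132) / 2.477 ≈ 0.530157.
With c = 0.3132 and rr = 0.178, the ratio of excess reserves to deposits is 0.530157 − 0.3132 − 0.178 = 0.038957.

0.039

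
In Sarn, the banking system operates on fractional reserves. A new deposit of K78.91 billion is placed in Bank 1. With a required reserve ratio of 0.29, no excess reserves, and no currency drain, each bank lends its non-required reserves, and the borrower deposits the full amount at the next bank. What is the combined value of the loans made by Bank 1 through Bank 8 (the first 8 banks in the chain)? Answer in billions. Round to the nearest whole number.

Bank i lends (1 − rr)^i of the original deposit: Bank 1 lends 78.91·0.7100 = 56.0261, Bank 2 lends 78.91·0.7100² ≈ 39.7785, and so on.
Summing a geometric series: total = 78.91·[0.7100·(1 − 0.7100^8) / (1 − 0.7100)] ≈ 180.7179 billion.

K181 billion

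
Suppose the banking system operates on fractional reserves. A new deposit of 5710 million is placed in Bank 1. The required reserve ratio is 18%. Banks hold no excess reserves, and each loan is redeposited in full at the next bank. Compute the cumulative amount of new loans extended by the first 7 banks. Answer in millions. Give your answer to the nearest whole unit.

19528 million

Bank i lends (1 − rr)^i of the original deposit: Bank 1 lends 5710·0.8200 = 4682.2000, Bank 2 lends 5710·0.8200² = 3839.4040, and so on.
Summing a geometric series: total = 5710·[0.8200·(1 − 0.8200^7) / (1 − 0.8200)] ≈ 19527.7532 million.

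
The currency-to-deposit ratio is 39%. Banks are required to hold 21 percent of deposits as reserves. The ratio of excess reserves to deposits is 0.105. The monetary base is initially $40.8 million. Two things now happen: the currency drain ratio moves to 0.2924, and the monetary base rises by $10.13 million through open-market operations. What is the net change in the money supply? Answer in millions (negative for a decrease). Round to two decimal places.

Before: m₁ = (1 + 0.39) / (0.21 + 0.105 + 0.39) ≈ 1.97163, MB₁ = 40.8, so M₁ = 1.97163 × 40.8 ≈ 80.4425 million.
After: m₂ = (1 + 0.2924) / (0.21 + 0.105 + 0.2924) ≈ 2.12776, MB₂ = 40.8 + 10.13 = 50.93, so M₂ = 2.12776 × 50.93 ≈ 108.3668 million.
ΔM = M₂ − M₁ = 108.3668 − 80.4425 = 27.9243 million.

$27.92 million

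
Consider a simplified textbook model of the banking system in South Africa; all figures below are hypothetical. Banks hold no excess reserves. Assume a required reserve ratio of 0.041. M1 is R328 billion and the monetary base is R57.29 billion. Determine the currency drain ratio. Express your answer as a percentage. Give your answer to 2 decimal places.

Using m = M/MB = 328/57.29 ≈ 5.725257. From m = (1 + c)/(c + rr + e), rearranging gives 1 + c = m·(c + rr + e), so c·(1 − m) = m·(rr + e) − 1.
Hence c = [m·(rr + e) − 1]/(1 − m) = [5.725257 × (0.041 + 0) − 1] / (1 − 5.725257) ≈ 0.161952.

16.20%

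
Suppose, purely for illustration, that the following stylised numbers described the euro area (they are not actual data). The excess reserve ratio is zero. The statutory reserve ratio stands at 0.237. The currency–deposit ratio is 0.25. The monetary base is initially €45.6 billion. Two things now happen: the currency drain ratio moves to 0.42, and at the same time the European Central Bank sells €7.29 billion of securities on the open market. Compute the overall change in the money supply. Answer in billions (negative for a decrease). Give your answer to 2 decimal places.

Before: m₁ = (1 + 0.25) / (0.237 + 0.25) ≈ 2.56674, MB₁ = 45.6, so M₁ = 2.56674 × 45.6 ≈ 117.0433 billion.
After: m₂ = (1 + 0.42) / (0.237 + 0.42) ≈ 2.16134, MB₂ = 45.6 − 7.29 = 38.31, so M₂ = 2.16134 × 38.31 ≈ 82.8009 billion.
ΔM = M₂ − M₁ = 82.8009 − 117.0433 = -34.2424 billion.

-34.24 billion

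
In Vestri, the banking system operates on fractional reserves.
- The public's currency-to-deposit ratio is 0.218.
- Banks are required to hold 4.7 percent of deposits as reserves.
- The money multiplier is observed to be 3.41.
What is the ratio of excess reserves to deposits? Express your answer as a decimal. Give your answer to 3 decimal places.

0.092

Using m = 3.41. Since m = (1 + c)/(c + rr + e), the denominator satisfies c + rr + e = (1 + c)/m = (1 + 0.218) / 3.41 ≈ 0.357185.
With c = 0.218 and rr = 0.047, the ratio of excess reserves to deposits is 0.357185 − 0.218 − 0.047 = 0.092185.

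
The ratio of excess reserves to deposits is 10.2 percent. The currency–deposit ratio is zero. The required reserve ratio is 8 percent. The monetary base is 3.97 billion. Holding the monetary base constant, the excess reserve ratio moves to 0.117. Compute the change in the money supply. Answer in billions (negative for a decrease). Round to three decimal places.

Initially m₁ = 1 / (0.08 + 0.102) ≈ 5.49451, so M₁ = 5.49451 × 3.97 ≈ 21.8132 billion.
After the change m₂ = 1 / (0.08 + 0.117) ≈ 5.07614, so M₂ = 5.07614 × 3.97 ≈ 20.1523 billion.
ΔM = M₂ − M₁ = 20.1523 − 21.8132 = -1.6609 billion.

-1.661 billion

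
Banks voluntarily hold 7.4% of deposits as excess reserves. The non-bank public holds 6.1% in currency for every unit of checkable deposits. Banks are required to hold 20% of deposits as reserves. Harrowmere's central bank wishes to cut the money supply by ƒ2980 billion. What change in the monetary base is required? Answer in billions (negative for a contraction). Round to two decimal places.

The money multiplier is m = (1 + c) / (rr + e + c) = (1 + 0.061) / (0.2 + 0.074 + 0.061) ≈ 3.1671642.
ΔMB = ΔM / m = (−2980) / 3.1671642 ≈ -940.9048 billion.

-940.90 billion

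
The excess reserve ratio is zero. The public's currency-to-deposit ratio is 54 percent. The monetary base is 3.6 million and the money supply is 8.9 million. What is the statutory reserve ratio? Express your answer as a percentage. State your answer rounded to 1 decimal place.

Using m = M/MB = 8.9/3.6 ≈ 2.472222. Since m = (1 + c)/(c + rr + e), the denominator satisfies c + rr + e = (1 + c)/m = (1 + 0.54) / 2.472222 ≈ 0.622921.
With c = 0.54 and e = 0, the statutory reserve ratio is 0.622921 − 0.54 − 0 = 0.082921.

8.3%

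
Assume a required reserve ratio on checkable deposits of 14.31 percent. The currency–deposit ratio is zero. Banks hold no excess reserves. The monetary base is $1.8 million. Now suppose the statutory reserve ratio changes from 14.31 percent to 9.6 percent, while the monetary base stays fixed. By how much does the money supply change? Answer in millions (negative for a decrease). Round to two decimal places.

$6.17 million

Initially m₁ = 1 / (0.1431) ≈ 6.9881, so M₁ = 6.9881 × 1.8 ≈ 12.5786 million.
After the change m₂ = 1 / (0.096) ≈ 10.4167, so M₂ = 10.4167 × 1.8 ≈ 18.7501 million.
ΔM = M₂ − M₁ = 18.7501 − 12.5786 = 6.1715 million.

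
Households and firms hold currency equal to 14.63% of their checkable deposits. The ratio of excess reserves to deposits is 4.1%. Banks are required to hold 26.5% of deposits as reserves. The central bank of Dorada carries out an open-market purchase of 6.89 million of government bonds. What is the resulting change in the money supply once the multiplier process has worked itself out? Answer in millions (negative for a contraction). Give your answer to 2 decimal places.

17.46 million

The money multiplier is m = (1 + c) / (rr + e + c) = (1 + 0.1463) / (0.265 + 0.041 + 0.1463) ≈ 2.5344.
The purchase adds 6.89 million of base, so ΔM = m × ΔMB = 2.5344 × (+6.89) ≈ 17.462 million.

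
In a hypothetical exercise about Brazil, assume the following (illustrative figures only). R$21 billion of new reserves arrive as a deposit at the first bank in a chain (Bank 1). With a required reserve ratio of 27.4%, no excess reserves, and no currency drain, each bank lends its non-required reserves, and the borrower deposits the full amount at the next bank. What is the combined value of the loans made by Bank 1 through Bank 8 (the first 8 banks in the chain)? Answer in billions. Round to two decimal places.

Bank i lends (1 − rr)^i of the original deposit: Bank 1 lends 21·0.7260 = 15.2460, Bank 2 lends 21·0.7260² ≈ 11.0686, and so on.
Summing a geometric series: total = 21·[0.7260·(1 − 0.7260^8) / (1 − 0.7260)] ≈ 51.3480 billion.

R$51.35 billion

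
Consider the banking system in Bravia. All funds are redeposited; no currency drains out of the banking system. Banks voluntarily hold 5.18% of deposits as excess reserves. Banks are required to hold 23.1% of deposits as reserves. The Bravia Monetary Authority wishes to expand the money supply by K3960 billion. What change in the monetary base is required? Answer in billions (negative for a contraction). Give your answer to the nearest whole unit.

K1120 billion

The money multiplier is m = 1 / (rr + e) = 1 / (0.231 + 0.0518) ≈ 3.53607.
ΔMB = ΔM / m = (+3960) / 3.53607 ≈ 1119.8873 billion.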